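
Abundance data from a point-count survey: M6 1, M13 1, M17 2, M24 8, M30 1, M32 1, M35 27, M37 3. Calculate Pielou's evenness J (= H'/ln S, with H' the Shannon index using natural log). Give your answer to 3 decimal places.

Total N = 1+1+2+8+1+1+27+3 = 44, so the proportions are 0.02273, 0.02273, 0.04545, 0.18182, 0.02273, 0.02273, 0.61364, 0.06818 (working shown to 5 dp, full precision carried).
H' = −Σ pᵢ ln pᵢ = −((-0.08600) + (-0.08600) + (-0.14050) + (-0.30995) + (-0.08600) + (-0.08600) + (-0.29967) + (-0.18311)) = 1.27725.
With S = 8 species, ln S = 2.07944, so J = 1.27725/2.07944 = 0.61423, i.e. 0.614 to 3 decimal places.

0.614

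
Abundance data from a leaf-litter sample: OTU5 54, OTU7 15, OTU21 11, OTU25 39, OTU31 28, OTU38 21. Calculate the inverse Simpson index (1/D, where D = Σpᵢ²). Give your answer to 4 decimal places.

4.6977

Total N = 54+15+11+39+28+21 = 168, so the proportions are 0.32142857, 0.08928571, 0.06547619, 0.23214286, 0.16666667, 0.125 (working shown to 8 dp, full precision carried).
D = 0.32142857² + 0.08928571² + 0.06547619² + 0.23214286² + 0.16666667² + 0.125² = 0.10331633 + 0.00797194 + 0.00428713 + 0.05389031 + 0.02777778 + 0.01562500 = 0.21286848.
So 1/D = 4.697736, i.e. 4.6977 to 4 decimal places.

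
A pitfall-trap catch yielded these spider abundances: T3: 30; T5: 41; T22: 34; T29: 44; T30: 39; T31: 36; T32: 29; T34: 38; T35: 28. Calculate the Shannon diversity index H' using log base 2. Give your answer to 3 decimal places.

Total N = 30+41+34+44+39+36+29+38+28 = 319, so the proportions are 0.09404, 0.12853, 0.10658, 0.13793, 0.12226, 0.11285, 0.09091, 0.11912, 0.08777 (working shown to 5 dp, full precision carried).
Each pᵢ log₂ pᵢ term: 0.09404×(-3.41052)=-0.32074, 0.12853×(-2.95986)=-0.38042, 0.10658×(-3.22995)=-0.34426, 0.13793×(-2.85798)=-0.39420, 0.12226×(-3.03201)=-0.37068, 0.11285×(-3.14749)=-0.35520, 0.09091×(-3.45943)=-0.31449, 0.11912×(-3.06949)=-0.36564, 0.08777×(-3.51006)=-0.30809.
Sum = -3.15374, so H' = 3.154.

3.154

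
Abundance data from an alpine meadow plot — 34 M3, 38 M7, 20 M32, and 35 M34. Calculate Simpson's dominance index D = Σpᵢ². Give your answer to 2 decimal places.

0.26

Total N = 34+38+20+35 = 127, so the proportions are 0.2677, 0.2992, 0.1575, 0.2756 (working shown to 4 dp, full precision carried).
D = 0.2677² + 0.2992² + 0.1575² + 0.2756² = 0.0717 + 0.0895 + 0.0248 + 0.0760 = 0.2620.
To 2 decimal places, D = 0.26.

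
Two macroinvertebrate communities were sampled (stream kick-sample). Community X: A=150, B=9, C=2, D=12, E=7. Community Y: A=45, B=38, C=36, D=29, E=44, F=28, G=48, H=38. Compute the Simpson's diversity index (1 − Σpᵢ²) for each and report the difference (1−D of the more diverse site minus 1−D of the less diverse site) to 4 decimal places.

Community X: N=180, proportions 0.833333, 0.05, 0.011111, 0.066667, 0.038889, giving 1−D = 0.296975 (working shown to 6 dp, full precision carried).
Community Y: N=306, proportions 0.147059, 0.124183, 0.117647, 0.094771, 0.143791, 0.091503, 0.156863, 0.124183, giving 1−D = 0.871054.
Difference = |0.296975 − 0.871054| = 0.574079, i.e. 0.5741 to 4 decimal places.

0.5741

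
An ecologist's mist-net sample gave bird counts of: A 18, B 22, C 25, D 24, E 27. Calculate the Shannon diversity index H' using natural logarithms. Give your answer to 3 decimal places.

Total N = 18+22+25+24+27 = 116, so the proportions are 0.15517, 0.18966, 0.21552, 0.2069, 0.23276 (working shown to 5 dp, full precision carried).
Each pᵢ ln pᵢ term: 0.15517×(-1.86322)=-0.28912, 0.18966×(-1.66255)=-0.31531, 0.21552×(-1.53471)=-0.33076, 0.2069×(-1.57554)=-0.32597, 0.23276×(-1.45775)=-0.33930.
Sum = -1.60047, so H' = 1.600.

1.600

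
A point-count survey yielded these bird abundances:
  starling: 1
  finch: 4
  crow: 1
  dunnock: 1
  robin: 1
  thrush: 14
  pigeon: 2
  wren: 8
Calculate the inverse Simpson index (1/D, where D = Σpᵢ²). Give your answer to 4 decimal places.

Total N = 1+4+1+1+1+14+2+8 = 32, so the proportions are 0.03125, 0.125, 0.03125, 0.03125, 0.03125, 0.4375, 0.0625, 0.25 (working shown to 8 dp, full precision carried).
D = 0.03125² + 0.125² + 0.03125² + 0.03125² + 0.03125² + 0.4375² + 0.0625² + 0.25² = 0.00097656 + 0.01562500 + 0.00097656 + 0.00097656 + 0.00097656 + 0.19140625 + 0.00390625 + 0.06250000 = 0.27734375.
So 1/D = 3.605634, i.e. 3.6056 to 4 decimal places.

3.6056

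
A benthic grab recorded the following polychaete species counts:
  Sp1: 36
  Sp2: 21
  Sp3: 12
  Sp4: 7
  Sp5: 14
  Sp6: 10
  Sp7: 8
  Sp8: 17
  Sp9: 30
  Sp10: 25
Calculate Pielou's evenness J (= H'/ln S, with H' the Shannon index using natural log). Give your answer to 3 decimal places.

Total N = 36+21+12+7+14+10+8+17+30+25 = 180, so the proportions are 0.2, 0.11667, 0.06667, 0.03889, 0.07778, 0.05556, 0.04444, 0.09444, 0.16667, 0.13889 (working shown to 5 dp, full precision carried).
H' = −Σ pᵢ ln pᵢ = −((-0.32189) + (-0.25065) + (-0.18054) + (-0.12627) + (-0.19864) + (-0.16058) + (-0.13838) + (-0.22286) + (-0.29863) + (-0.27418)) = 2.17261.
With S = 10 species, ln S = 2.30259, so J = 2.17261/2.30259 = 0.94355, i.e. 0.944 to 3 decimal places.

0.944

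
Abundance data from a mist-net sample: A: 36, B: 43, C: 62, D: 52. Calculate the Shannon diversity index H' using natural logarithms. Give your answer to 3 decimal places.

Total N = 36+43+62+52 = 193, so the proportions are 0.18653, 0.2228, 0.32124, 0.26943 (working shown to 5 dp, full precision carried).
Each pᵢ ln pᵢ term: 0.18653×(-1.67917)=-0.31321, 0.2228×(-1.50149)=-0.33453, 0.32124×(-1.13556)=-0.36479, 0.26943×(-1.31145)=-0.35334.
Sum = -1.36588, so H' = 1.366.

1.366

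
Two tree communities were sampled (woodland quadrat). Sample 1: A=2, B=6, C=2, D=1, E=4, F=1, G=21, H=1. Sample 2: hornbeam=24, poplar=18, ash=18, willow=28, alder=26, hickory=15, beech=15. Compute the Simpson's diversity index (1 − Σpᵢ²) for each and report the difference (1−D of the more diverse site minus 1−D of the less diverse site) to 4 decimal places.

0.1979

Sample 1: N=38, proportions 0.052632, 0.157895, 0.052632, 0.026316, 0.105263, 0.026316, 0.552632, 0.026316, giving 1−D = 0.650970 (working shown to 6 dp, full precision carried).
Sample 2: N=144, proportions 0.166667, 0.125, 0.125, 0.194444, 0.180556, 0.104167, 0.104167, giving 1−D = 0.848862.
Difference = |0.650970 − 0.848862| = 0.197892, i.e. 0.1979 to 4 decimal places.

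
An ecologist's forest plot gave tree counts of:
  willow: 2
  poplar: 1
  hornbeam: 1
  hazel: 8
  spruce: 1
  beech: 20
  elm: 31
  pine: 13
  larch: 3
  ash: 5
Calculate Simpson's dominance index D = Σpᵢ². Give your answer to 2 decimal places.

Total N = 2+1+1+8+1+20+31+13+3+5 = 85, so the proportions are 0.0235, 0.0118, 0.0118, 0.0941, 0.0118, 0.2353, 0.3647, 0.1529, 0.0353, 0.0588 (working shown to 4 dp, full precision carried).
D = 0.0235² + 0.0118² + 0.0118² + 0.0941² + 0.0118² + 0.2353² + 0.3647² + 0.1529² + 0.0353² + 0.0588² = 0.0006 + 0.0001 + 0.0001 + 0.0089 + 0.0001 + 0.0554 + 0.1330 + 0.0234 + 0.0012 + 0.0035 = 0.2263.
To 2 decimal places, D = 0.23.

0.23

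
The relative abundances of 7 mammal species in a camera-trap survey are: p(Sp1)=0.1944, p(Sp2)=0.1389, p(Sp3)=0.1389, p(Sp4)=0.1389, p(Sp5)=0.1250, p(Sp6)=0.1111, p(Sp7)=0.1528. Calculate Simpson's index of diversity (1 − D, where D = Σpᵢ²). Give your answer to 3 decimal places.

D = 0.1944² + 0.1389² + 0.1389² + 0.1389² + 0.125² + 0.1111² + 0.1528² = 0.03779 + 0.01929 + 0.01929 + 0.01929 + 0.01562 + 0.01234 + 0.02335 = 0.14699 (working shown to 5 dp, full precision carried).
So 1 − D = 0.85301, i.e. 0.853 to 3 decimal places.

0.853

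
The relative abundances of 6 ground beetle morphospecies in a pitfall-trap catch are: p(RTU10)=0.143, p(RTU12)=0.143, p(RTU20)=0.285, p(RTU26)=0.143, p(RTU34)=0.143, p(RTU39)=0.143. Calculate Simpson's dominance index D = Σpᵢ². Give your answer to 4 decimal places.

D = 0.143² + 0.143² + 0.285² + 0.143² + 0.143² + 0.143² = 0.020449 + 0.020449 + 0.081225 + 0.020449 + 0.020449 + 0.020449 = 0.183470 (working shown to 6 dp, full precision carried).
To 4 decimal places, D = 0.1835.

0.1835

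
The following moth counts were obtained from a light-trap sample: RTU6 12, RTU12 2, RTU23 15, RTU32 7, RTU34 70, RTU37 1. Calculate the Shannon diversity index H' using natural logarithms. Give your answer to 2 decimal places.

1.09

Total N = 12+2+15+7+70+1 = 107, so the proportions are 0.1121, 0.0187, 0.1402, 0.0654, 0.6542, 0.0093 (working shown to 4 dp, full precision carried).
Each pᵢ ln pᵢ term: 0.1121×(-2.1879)=-0.2454, 0.0187×(-3.9797)=-0.0744, 0.1402×(-1.9648)=-0.2754, 0.0654×(-2.7269)=-0.1784, 0.6542×(-0.4243)=-0.2776, 0.0093×(-4.6728)=-0.0437.
Sum = -1.0949, so H' = 1.09.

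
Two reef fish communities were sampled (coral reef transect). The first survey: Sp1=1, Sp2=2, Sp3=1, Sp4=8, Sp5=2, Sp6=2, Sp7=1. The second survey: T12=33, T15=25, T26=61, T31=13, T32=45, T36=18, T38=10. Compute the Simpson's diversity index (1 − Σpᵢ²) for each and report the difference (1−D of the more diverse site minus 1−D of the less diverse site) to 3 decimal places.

The first survey: N=17, proportions 0.058824, 0.117647, 0.058824, 0.470588, 0.117647, 0.117647, 0.058824, giving 1−D = 0.726644 (working shown to 6 dp, full precision carried).
The second survey: N=205, proportions 0.160976, 0.121951, 0.297561, 0.063415, 0.219512, 0.087805, 0.04878, giving 1−D = 0.808376.
Difference = |0.726644 − 0.808376| = 0.081732, i.e. 0.082 to 3 decimal places.

0.082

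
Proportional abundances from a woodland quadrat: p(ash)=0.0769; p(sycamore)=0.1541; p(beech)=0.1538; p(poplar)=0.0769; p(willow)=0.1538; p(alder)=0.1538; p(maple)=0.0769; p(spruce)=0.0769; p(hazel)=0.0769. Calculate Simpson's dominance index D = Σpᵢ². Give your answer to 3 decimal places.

0.124

D = 0.0769² + 0.1541² + 0.1538² + 0.0769² + 0.1538² + 0.1538² + 0.0769² + 0.0769² + 0.0769² = 0.00591 + 0.02375 + 0.02365 + 0.00591 + 0.02365 + 0.02365 + 0.00591 + 0.00591 + 0.00591 = 0.12428 (working shown to 5 dp, full precision carried).
To 3 decimal places, D = 0.124.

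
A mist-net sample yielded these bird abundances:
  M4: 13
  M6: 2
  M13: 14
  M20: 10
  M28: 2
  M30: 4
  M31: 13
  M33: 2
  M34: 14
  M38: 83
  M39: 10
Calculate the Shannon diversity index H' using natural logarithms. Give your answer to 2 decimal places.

Total N = 13+2+14+10+2+4+13+2+14+83+10 = 167, so the proportions are 0.0778, 0.012, 0.0838, 0.0599, 0.012, 0.024, 0.0778, 0.012, 0.0838, 0.497, 0.0599 (working shown to 4 dp, full precision carried).
Each pᵢ ln pᵢ term: 0.0778×(-2.5530)=-0.1987, 0.012×(-4.4248)=-0.0530, 0.0838×(-2.4789)=-0.2078, 0.0599×(-2.8154)=-0.1686, 0.012×(-4.4248)=-0.0530, 0.024×(-3.7317)=-0.0894, 0.0778×(-2.5530)=-0.1987, 0.012×(-4.4248)=-0.0530, 0.0838×(-2.4789)=-0.2078, 0.497×(-0.6992)=-0.3475, 0.0599×(-2.8154)=-0.1686.
Sum = -1.7461, so H' = 1.75.

1.75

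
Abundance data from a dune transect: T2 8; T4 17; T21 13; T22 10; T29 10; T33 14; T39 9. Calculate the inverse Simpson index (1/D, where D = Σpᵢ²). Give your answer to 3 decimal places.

Total N = 8+17+13+10+10+14+9 = 81, so the proportions are 0.0987654, 0.2098765, 0.1604938, 0.1234568, 0.1234568, 0.1728395, 0.1111111 (working shown to 7 dp, full precision carried).
D = 0.0987654² + 0.2098765² + 0.1604938² + 0.1234568² + 0.1234568² + 0.1728395² + 0.1111111² = 0.0097546 + 0.0440482 + 0.0257583 + 0.0152416 + 0.0152416 + 0.0298735 + 0.0123457 = 0.1522634.
So 1/D = 6.56757, i.e. 6.568 to 3 decimal places.

6.568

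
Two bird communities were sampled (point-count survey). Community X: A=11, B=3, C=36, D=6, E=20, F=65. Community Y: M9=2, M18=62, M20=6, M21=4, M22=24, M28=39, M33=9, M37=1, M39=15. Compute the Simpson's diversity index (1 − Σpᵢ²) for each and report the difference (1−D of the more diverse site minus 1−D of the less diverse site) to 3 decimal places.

Community X: N=141, proportions 0.07801, 0.02128, 0.25532, 0.04255, 0.14184, 0.46099, giving 1−D = 0.69383 (working shown to 5 dp, full precision carried).
Community Y: N=162, proportions 0.01235, 0.38272, 0.03704, 0.02469, 0.14815, 0.24074, 0.05556, 0.00617, 0.09259, giving 1−D = 0.75979.
Difference = |0.69383 − 0.75979| = 0.06596, i.e. 0.066 to 3 decimal places.

0.066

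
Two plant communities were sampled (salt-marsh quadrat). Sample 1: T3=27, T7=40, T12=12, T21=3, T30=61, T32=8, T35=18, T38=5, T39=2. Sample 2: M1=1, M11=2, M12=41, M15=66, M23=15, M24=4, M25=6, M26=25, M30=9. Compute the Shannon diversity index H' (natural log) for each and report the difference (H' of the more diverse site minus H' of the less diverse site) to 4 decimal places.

0.1152

Sample 1: N=176, proportions 0.1534091, 0.2272727, 0.0681818, 0.0170455, 0.3465909, 0.0454545, 0.1022727, 0.0284091, 0.0113636, giving H' = 1.7698220 (working shown to 7 dp, full precision carried).
Sample 2: N=169, proportions 0.0059172, 0.0118343, 0.2426036, 0.3905325, 0.0887574, 0.0236686, 0.035503, 0.147929, 0.0532544, giving H' = 1.6546125.
Difference = |1.7698220 − 1.6546125| = 0.1152095, i.e. 0.1152 to 4 decimal places.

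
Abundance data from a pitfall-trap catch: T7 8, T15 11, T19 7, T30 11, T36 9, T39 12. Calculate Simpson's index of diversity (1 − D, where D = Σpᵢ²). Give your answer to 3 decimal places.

Total N = 8+11+7+11+9+12 = 58, so the proportions are 0.13793, 0.18966, 0.12069, 0.18966, 0.15517, 0.2069 (working shown to 5 dp, full precision carried).
D = 0.13793² + 0.18966² + 0.12069² + 0.18966² + 0.15517² + 0.2069² = 0.01902 + 0.03597 + 0.01457 + 0.03597 + 0.02408 + 0.04281 = 0.17241.
So 1 − D = 0.82759, i.e. 0.828 to 3 decimal places.

0.828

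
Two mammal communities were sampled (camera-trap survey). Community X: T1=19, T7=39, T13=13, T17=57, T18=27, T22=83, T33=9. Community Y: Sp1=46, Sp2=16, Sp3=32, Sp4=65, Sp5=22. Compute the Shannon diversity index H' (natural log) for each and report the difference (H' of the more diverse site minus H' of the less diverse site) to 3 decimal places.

0.218

Community X: N=247, proportions 0.07692, 0.15789, 0.05263, 0.23077, 0.10931, 0.33603, 0.03644, giving H' = 1.71122 (working shown to 5 dp, full precision carried).
Community Y: N=181, proportions 0.25414, 0.0884, 0.1768, 0.35912, 0.12155, giving H' = 1.49286.
Difference = |1.71122 − 1.49286| = 0.21836, i.e. 0.218 to 3 decimal places.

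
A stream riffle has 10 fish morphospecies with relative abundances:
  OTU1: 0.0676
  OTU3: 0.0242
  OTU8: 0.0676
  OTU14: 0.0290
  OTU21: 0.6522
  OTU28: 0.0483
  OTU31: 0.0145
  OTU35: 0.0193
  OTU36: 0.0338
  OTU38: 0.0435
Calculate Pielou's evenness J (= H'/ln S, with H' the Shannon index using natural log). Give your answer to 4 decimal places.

0.5952

H' = −Σ pᵢ ln pᵢ = −((-0.182124) + (-0.090058) + (-0.182124) + (-0.102673) + (-0.278753) + (-0.146365) + (-0.061387) + (-0.076190) + (-0.114491) + (-0.136372)) = 1.370537 (working shown to 6 dp, full precision carried).
With S = 10 species, ln S = 2.302585, so J = 1.370537/2.302585 = 0.595217, i.e. 0.5952 to 4 decimal places.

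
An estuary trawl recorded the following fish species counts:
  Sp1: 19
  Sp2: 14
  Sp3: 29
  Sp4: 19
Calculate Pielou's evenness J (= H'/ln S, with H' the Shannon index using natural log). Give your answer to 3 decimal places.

0.975

Total N = 19+14+29+19 = 81, so the proportions are 0.23457, 0.17284, 0.35802, 0.23457 (working shown to 5 dp, full precision carried).
H' = −Σ pᵢ ln pᵢ = −((-0.34013) + (-0.30340) + (-0.36775) + (-0.34013)) = 1.35140.
With S = 4 species, ln S = 1.38629, so J = 1.35140/1.38629 = 0.97483, i.e. 0.975 to 3 decimal places.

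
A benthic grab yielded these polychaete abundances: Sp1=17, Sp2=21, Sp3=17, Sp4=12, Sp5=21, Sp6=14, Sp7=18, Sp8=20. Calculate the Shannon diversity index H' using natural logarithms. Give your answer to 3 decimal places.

Total N = 17+21+17+12+21+14+18+20 = 140, so the proportions are 0.12143, 0.15, 0.12143, 0.08571, 0.15, 0.1, 0.12857, 0.14286 (working shown to 5 dp, full precision carried).
Each pᵢ ln pᵢ term: 0.12143×(-2.10843)=-0.25602, 0.15×(-1.89712)=-0.28457, 0.12143×(-2.10843)=-0.25602, 0.08571×(-2.45674)=-0.21058, 0.15×(-1.89712)=-0.28457, 0.1×(-2.30259)=-0.23026, 0.12857×(-2.05127)=-0.26373, 0.14286×(-1.94591)=-0.27799.
Sum = -2.06374, so H' = 2.064.

2.064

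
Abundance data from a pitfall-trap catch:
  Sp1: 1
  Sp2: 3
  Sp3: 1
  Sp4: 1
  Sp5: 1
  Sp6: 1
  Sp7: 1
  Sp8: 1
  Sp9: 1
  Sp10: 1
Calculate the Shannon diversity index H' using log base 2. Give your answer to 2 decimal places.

3.19

Total N = 1+3+1+1+1+1+1+1+1+1 = 12, so the proportions are 0.0833, 0.25, 0.0833, 0.0833, 0.0833, 0.0833, 0.0833, 0.0833, 0.0833, 0.0833 (working shown to 4 dp, full precision carried).
Each pᵢ log₂ pᵢ term: 0.0833×(-3.5850)=-0.2987, 0.25×(-2.0000)=-0.5000, 0.0833×(-3.5850)=-0.2987, 0.0833×(-3.5850)=-0.2987, 0.0833×(-3.5850)=-0.2987, 0.0833×(-3.5850)=-0.2987, 0.0833×(-3.5850)=-0.2987, 0.0833×(-3.5850)=-0.2987, 0.0833×(-3.5850)=-0.2987, 0.0833×(-3.5850)=-0.2987.
Sum = -3.1887, so H' = 3.19.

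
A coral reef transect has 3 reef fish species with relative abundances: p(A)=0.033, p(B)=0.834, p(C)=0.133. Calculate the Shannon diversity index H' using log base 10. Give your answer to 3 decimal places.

Each pᵢ log₁₀ pᵢ term (working shown to 5 dp, full precision carried): 0.033×(-1.48149)=-0.04889, 0.834×(-0.07883)=-0.06575, 0.133×(-0.87615)=-0.11653.
Sum = -0.23116, so H' = 0.231.

0.231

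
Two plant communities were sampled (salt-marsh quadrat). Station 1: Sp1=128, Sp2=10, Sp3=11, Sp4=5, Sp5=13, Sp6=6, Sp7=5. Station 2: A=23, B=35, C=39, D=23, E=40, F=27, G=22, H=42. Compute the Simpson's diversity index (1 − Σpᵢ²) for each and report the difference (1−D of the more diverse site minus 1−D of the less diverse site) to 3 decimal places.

0.399

Station 1: N=178, proportions 0.7191, 0.05618, 0.0618, 0.02809, 0.07303, 0.03371, 0.02809, giving 1−D = 0.46787 (working shown to 5 dp, full precision carried).
Station 2: N=251, proportions 0.09163, 0.13944, 0.15538, 0.09163, 0.15936, 0.10757, 0.08765, 0.16733, giving 1−D = 0.86697.
Difference = |0.46787 − 0.86697| = 0.39910, i.e. 0.399 to 3 decimal places.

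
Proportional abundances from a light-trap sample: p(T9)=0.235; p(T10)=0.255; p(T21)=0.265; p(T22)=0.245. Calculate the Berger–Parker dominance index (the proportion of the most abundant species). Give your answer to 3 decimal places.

0.265

The largest proportion is 0.265, i.e. d = 0.265 to 3 decimal places.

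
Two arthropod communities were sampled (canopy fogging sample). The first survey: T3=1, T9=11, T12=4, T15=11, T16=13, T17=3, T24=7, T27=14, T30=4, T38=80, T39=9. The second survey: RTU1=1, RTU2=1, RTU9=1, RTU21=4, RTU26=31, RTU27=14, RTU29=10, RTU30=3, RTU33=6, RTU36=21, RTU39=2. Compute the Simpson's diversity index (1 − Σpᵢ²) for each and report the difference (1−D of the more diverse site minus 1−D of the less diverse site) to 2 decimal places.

The first survey: N=157, proportions 0.006369, 0.070064, 0.025478, 0.070064, 0.082803, 0.019108, 0.044586, 0.089172, 0.025478, 0.509554, 0.057325, giving 1−D = 0.708751 (working shown to 6 dp, full precision carried).
The second survey: N=94, proportions 0.010638, 0.010638, 0.010638, 0.042553, 0.329787, 0.148936, 0.106383, 0.031915, 0.06383, 0.223404, 0.021277, giving 1−D = 0.800136.
Difference = |0.708751 − 0.800136| = 0.091385, i.e. 0.09 to 2 decimal places.

0.09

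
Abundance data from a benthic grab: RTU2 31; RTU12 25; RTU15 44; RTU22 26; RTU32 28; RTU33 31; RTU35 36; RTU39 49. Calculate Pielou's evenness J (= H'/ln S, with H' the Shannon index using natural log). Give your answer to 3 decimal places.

0.987

Total N = 31+25+44+26+28+31+36+49 = 270, so the proportions are 0.11481, 0.09259, 0.16296, 0.0963, 0.1037, 0.11481, 0.13333, 0.18148 (working shown to 5 dp, full precision carried).
H' = −Σ pᵢ ln pᵢ = −((-0.24851) + (-0.22033) + (-0.29565) + (-0.22536) + (-0.23502) + (-0.24851) + (-0.26865) + (-0.30972)) = 2.05175.
With S = 8 species, ln S = 2.07944, so J = 2.05175/2.07944 = 0.98668, i.e. 0.987 to 3 decimal places.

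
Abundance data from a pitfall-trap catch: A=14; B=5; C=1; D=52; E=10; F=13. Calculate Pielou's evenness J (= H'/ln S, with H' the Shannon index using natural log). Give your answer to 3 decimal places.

0.739

Total N = 14+5+1+52+10+13 = 95, so the proportions are 0.14737, 0.05263, 0.01053, 0.54737, 0.10526, 0.13684 (working shown to 5 dp, full precision carried).
H' = −Σ pᵢ ln pᵢ = −((-0.28218) + (-0.15497) + (-0.04794) + (-0.32986) + (-0.23698) + (-0.27217)) = 1.32410.
With S = 6 species, ln S = 1.79176, so J = 1.32410/1.79176 = 0.73899, i.e. 0.739 to 3 decimal places.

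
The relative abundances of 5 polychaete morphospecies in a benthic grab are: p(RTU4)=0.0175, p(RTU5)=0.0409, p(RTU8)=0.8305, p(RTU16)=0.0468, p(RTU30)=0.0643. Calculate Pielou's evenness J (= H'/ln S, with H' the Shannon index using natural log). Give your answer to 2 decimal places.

0.42

H' = −Σ pᵢ ln pᵢ = −((-0.0708) + (-0.1307) + (-0.1542) + (-0.1433) + (-0.1765)) = 0.6755 (working shown to 4 dp, full precision carried).
With S = 5 species, ln S = 1.6094, so J = 0.6755/1.6094 = 0.4197, i.e. 0.42 to 2 decimal places.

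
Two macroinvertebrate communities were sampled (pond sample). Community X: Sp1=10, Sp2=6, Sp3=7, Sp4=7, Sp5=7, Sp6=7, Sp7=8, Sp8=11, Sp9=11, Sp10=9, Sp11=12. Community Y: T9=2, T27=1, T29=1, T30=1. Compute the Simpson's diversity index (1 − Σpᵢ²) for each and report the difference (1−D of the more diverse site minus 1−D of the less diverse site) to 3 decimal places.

0.184

Community X: N=95, proportions 0.10526, 0.06316, 0.07368, 0.07368, 0.07368, 0.07368, 0.08421, 0.11579, 0.11579, 0.09474, 0.12632, giving 1−D = 0.90438 (working shown to 5 dp, full precision carried).
Community Y: N=5, proportions 0.4, 0.2, 0.2, 0.2, giving 1−D = 0.72000.
Difference = |0.90438 − 0.72000| = 0.18438, i.e. 0.184 to 3 decimal places.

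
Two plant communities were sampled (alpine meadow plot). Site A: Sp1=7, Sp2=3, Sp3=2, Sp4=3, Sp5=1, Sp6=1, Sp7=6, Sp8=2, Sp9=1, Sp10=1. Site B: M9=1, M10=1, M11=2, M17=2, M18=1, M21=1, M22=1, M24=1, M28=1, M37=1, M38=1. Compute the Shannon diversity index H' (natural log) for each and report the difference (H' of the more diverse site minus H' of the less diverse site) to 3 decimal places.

Site A: N=27, proportions 0.25926, 0.11111, 0.07407, 0.11111, 0.03704, 0.03704, 0.22222, 0.07407, 0.03704, 0.03704, giving H' = 2.04635 (working shown to 5 dp, full precision carried).
Site B: N=13, proportions 0.07692, 0.07692, 0.15385, 0.15385, 0.07692, 0.07692, 0.07692, 0.07692, 0.07692, 0.07692, 0.07692, giving H' = 2.35167.
Difference = |2.04635 − 2.35167| = 0.30532, i.e. 0.305 to 3 decimal places.

0.305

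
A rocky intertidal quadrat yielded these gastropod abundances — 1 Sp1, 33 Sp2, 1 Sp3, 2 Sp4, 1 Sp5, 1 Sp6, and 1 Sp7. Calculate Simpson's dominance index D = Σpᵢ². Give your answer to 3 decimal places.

0.686

Total N = 1+33+1+2+1+1+1 = 40, so the proportions are 0.025, 0.825, 0.025, 0.05, 0.025, 0.025, 0.025 (working shown to 5 dp, full precision carried).
D = 0.025² + 0.825² + 0.025² + 0.05² + 0.025² + 0.025² + 0.025² = 0.00063 + 0.68062 + 0.00063 + 0.00250 + 0.00063 + 0.00063 + 0.00063 = 0.68625.
To 3 decimal places, D = 0.686.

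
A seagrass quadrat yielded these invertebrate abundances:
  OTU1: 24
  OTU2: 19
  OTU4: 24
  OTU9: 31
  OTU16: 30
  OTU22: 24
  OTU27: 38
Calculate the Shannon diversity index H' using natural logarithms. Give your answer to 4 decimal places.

1.9234

Total N = 24+19+24+31+30+24+38 = 190, so the proportions are 0.126316, 0.1, 0.126316, 0.163158, 0.157895, 0.126316, 0.2 (working shown to 6 dp, full precision carried).
Each pᵢ ln pᵢ term: 0.126316×(-2.068970)=-0.261344, 0.1×(-2.302585)=-0.230259, 0.126316×(-2.068970)=-0.261344, 0.163158×(-1.813037)=-0.295811, 0.157895×(-1.845827)=-0.291446, 0.126316×(-2.068970)=-0.261344, 0.2×(-1.609438)=-0.321888.
Sum = -1.923435, so H' = 1.9234.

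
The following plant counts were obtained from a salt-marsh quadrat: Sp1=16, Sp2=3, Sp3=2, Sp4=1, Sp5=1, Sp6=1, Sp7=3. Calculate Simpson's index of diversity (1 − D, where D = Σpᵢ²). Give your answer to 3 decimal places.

Total N = 16+3+2+1+1+1+3 = 27, so the proportions are 0.59259, 0.11111, 0.07407, 0.03704, 0.03704, 0.03704, 0.11111 (working shown to 5 dp, full precision carried).
D = 0.59259² + 0.11111² + 0.07407² + 0.03704² + 0.03704² + 0.03704² + 0.11111² = 0.35117 + 0.01235 + 0.00549 + 0.00137 + 0.00137 + 0.00137 + 0.01235 = 0.38546.
So 1 − D = 0.61454, i.e. 0.615 to 3 decimal places.

0.615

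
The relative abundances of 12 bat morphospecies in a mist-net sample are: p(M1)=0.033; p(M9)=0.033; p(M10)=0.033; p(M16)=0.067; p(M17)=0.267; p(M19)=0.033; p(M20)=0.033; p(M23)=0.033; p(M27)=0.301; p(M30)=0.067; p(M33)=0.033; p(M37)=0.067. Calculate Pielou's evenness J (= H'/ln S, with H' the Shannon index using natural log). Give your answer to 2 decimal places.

0.82

H' = −Σ pᵢ ln pᵢ = −((-0.1126) + (-0.1126) + (-0.1126) + (-0.1811) + (-0.3526) + (-0.1126) + (-0.1126) + (-0.1126) + (-0.3614) + (-0.1811) + (-0.1126) + (-0.1811)) = 2.0453 (working shown to 4 dp, full precision carried).
With S = 12 species, ln S = 2.4849, so J = 2.0453/2.4849 = 0.8231, i.e. 0.82 to 2 decimal places.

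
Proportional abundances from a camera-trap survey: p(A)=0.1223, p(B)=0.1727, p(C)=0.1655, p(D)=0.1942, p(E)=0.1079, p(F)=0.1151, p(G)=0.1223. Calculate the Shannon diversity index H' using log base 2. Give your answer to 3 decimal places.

2.773

Each pᵢ log₂ pᵢ term (working shown to 5 dp, full precision carried): 0.1223×(-3.03150)=-0.37075, 0.1727×(-2.53366)=-0.43756, 0.1655×(-2.59510)=-0.42949, 0.1942×(-2.36438)=-0.45916, 0.1079×(-3.21223)=-0.34660, 0.1151×(-3.11904)=-0.35900, 0.1223×(-3.03150)=-0.37075.
Sum = -2.77332, so H' = 2.773.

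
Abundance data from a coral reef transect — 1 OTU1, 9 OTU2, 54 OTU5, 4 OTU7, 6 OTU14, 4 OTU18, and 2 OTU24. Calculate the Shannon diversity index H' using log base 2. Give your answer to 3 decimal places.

Total N = 1+9+54+4+6+4+2 = 80, so the proportions are 0.0125, 0.1125, 0.675, 0.05, 0.075, 0.05, 0.025 (working shown to 5 dp, full precision carried).
Each pᵢ log₂ pᵢ term: 0.0125×(-6.32193)=-0.07902, 0.1125×(-3.15200)=-0.35460, 0.675×(-0.56704)=-0.38275, 0.05×(-4.32193)=-0.21610, 0.075×(-3.73697)=-0.28027, 0.05×(-4.32193)=-0.21610, 0.025×(-5.32193)=-0.13305.
Sum = -1.66189, so H' = 1.662.

1.662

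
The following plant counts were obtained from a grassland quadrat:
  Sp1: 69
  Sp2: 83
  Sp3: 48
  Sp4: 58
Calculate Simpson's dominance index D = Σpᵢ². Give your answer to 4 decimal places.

Total N = 69+83+48+58 = 258, so the proportions are 0.267442, 0.321705, 0.186047, 0.224806 (working shown to 6 dp, full precision carried).
D = 0.267442² + 0.321705² + 0.186047² + 0.224806² = 0.071525 + 0.103494 + 0.034613 + 0.050538 = 0.260171.
To 4 decimal places, D = 0.2602.

0.2602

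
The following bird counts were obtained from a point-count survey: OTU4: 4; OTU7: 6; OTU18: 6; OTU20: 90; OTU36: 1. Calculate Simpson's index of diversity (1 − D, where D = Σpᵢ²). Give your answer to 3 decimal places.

Total N = 4+6+6+90+1 = 107, so the proportions are 0.03738, 0.05607, 0.05607, 0.84112, 0.00935 (working shown to 5 dp, full precision carried).
D = 0.03738² + 0.05607² + 0.05607² + 0.84112² + 0.00935² = 0.00140 + 0.00314 + 0.00314 + 0.70749 + 0.00009 = 0.71526.
So 1 − D = 0.28474, i.e. 0.285 to 3 decimal places.

0.285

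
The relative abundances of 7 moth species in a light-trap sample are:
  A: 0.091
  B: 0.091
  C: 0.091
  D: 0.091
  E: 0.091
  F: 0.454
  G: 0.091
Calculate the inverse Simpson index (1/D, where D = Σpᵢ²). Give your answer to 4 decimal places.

D = 0.091² + 0.091² + 0.091² + 0.091² + 0.091² + 0.454² + 0.091² = 0.00828100 + 0.00828100 + 0.00828100 + 0.00828100 + 0.00828100 + 0.20611600 + 0.00828100 = 0.25580200 (working shown to 8 dp, full precision carried).
So 1/D = 3.909274, i.e. 3.9093 to 4 decimal places.

3.9093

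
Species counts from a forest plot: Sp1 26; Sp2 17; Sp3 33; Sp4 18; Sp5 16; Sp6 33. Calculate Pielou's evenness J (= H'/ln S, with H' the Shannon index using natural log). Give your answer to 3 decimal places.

Total N = 26+17+33+18+16+33 = 143, so the proportions are 0.18182, 0.11888, 0.23077, 0.12587, 0.11189, 0.23077 (working shown to 5 dp, full precision carried).
H' = −Σ pᵢ ln pᵢ = −((-0.30995) + (-0.25317) + (-0.33839) + (-0.26087) + (-0.24506) + (-0.33839)) = 1.74583.
With S = 6 species, ln S = 1.79176, so J = 1.74583/1.79176 = 0.97437, i.e. 0.974 to 3 decimal places.

0.974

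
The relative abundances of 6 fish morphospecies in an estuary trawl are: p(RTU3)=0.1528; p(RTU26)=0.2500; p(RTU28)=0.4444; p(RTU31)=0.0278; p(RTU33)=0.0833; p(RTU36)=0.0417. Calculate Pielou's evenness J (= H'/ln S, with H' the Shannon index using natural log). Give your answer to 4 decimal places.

H' = −Σ pᵢ ln pᵢ = −((-0.287054) + (-0.346574) + (-0.360422) + (-0.099600) + (-0.207026) + (-0.132491)) = 1.433167 (working shown to 6 dp, full precision carried).
With S = 6 species, ln S = 1.791759, so J = 1.433167/1.791759 = 0.799865, i.e. 0.7999 to 4 decimal places.

0.7999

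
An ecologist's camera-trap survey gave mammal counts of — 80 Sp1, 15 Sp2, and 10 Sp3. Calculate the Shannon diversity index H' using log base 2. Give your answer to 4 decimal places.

1.0230

Total N = 80+15+10 = 105, so the proportions are 0.761905, 0.142857, 0.095238 (working shown to 6 dp, full precision carried).
Each pᵢ log₂ pᵢ term: 0.761905×(-0.392317)=-0.298909, 0.142857×(-2.807355)=-0.401051, 0.095238×(-3.392317)=-0.323078.
Sum = -1.023037, so H' = 1.0230.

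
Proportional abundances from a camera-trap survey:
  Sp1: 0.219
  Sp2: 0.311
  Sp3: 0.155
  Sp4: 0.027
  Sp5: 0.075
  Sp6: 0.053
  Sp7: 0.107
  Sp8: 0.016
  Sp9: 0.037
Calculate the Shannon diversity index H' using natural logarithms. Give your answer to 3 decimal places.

Each pᵢ ln pᵢ term (working shown to 5 dp, full precision carried): 0.219×(-1.51868)=-0.33259, 0.311×(-1.16796)=-0.36324, 0.155×(-1.86433)=-0.28897, 0.027×(-3.61192)=-0.09752, 0.075×(-2.59027)=-0.19427, 0.053×(-2.93746)=-0.15569, 0.107×(-2.23493)=-0.23914, 0.016×(-4.13517)=-0.06616, 0.037×(-3.29684)=-0.12198.
Sum = -1.85956, so H' = 1.860.

1.860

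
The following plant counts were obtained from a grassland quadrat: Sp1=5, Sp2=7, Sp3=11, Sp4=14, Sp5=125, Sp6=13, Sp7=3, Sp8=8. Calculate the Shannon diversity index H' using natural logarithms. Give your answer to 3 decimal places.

1.238

Total N = 5+7+11+14+125+13+3+8 = 186, so the proportions are 0.02688, 0.03763, 0.05914, 0.07527, 0.67204, 0.06989, 0.01613, 0.04301 (working shown to 5 dp, full precision carried).
Each pᵢ ln pᵢ term: 0.02688×(-3.61631)=-0.09721, 0.03763×(-3.27984)=-0.12343, 0.05914×(-2.82785)=-0.16724, 0.07527×(-2.58669)=-0.19470, 0.67204×(-0.39743)=-0.26709, 0.06989×(-2.66080)=-0.18597, 0.01613×(-4.12713)=-0.06657, 0.04301×(-3.14631)=-0.13532.
Sum = -1.23754, so H' = 1.238.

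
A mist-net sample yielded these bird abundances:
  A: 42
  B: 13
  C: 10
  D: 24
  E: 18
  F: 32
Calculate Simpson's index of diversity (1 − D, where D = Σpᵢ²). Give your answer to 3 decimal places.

0.795

Total N = 42+13+10+24+18+32 = 139, so the proportions are 0.30216, 0.09353, 0.07194, 0.17266, 0.1295, 0.23022 (working shown to 5 dp, full precision carried).
D = 0.30216² + 0.09353² + 0.07194² + 0.17266² + 0.1295² + 0.23022² = 0.09130 + 0.00875 + 0.00518 + 0.02981 + 0.01677 + 0.05300 = 0.20480.
So 1 − D = 0.79520, i.e. 0.795 to 3 decimal places.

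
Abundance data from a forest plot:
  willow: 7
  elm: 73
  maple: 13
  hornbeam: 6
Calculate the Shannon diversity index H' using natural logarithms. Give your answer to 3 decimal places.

0.848

Total N = 7+73+13+6 = 99, so the proportions are 0.07071, 0.73737, 0.13131, 0.06061 (working shown to 5 dp, full precision carried).
Each pᵢ ln pᵢ term: 0.07071×(-2.64921)=-0.18732, 0.73737×(-0.30466)=-0.22465, 0.13131×(-2.03017)=-0.26659, 0.06061×(-2.80336)=-0.16990.
Sum = -0.84846, so H' = 0.848.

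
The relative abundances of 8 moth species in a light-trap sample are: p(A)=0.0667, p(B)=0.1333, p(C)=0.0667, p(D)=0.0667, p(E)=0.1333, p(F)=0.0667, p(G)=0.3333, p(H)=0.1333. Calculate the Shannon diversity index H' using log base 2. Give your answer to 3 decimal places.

Each pᵢ log₂ pᵢ term (working shown to 5 dp, full precision carried): 0.0667×(-3.90617)=-0.26054, 0.1333×(-2.90725)=-0.38754, 0.0667×(-3.90617)=-0.26054, 0.0667×(-3.90617)=-0.26054, 0.1333×(-2.90725)=-0.38754, 0.0667×(-3.90617)=-0.26054, 0.3333×(-1.58511)=-0.52832, 0.1333×(-2.90725)=-0.38754.
Sum = -2.73309, so H' = 2.733.

2.733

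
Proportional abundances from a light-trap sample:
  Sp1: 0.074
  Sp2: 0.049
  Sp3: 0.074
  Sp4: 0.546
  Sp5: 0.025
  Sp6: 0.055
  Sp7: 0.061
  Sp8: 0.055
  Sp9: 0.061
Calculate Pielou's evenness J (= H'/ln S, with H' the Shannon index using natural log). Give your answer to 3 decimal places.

0.735

H' = −Σ pᵢ ln pᵢ = −((-0.19267) + (-0.14778) + (-0.19267) + (-0.33040) + (-0.09222) + (-0.15952) + (-0.17061) + (-0.15952) + (-0.17061)) = 1.61602 (working shown to 5 dp, full precision carried).
With S = 9 species, ln S = 2.19722, so J = 1.61602/2.19722 = 0.73548, i.e. 0.735 to 3 decimal places.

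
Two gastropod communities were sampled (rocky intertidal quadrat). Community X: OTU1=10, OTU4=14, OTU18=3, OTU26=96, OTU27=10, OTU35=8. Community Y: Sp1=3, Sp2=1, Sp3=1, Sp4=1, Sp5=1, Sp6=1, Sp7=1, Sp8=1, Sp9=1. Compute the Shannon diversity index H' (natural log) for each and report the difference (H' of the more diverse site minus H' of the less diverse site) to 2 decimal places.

0.99

Community X: N=141, proportions 0.0709, 0.0993, 0.0213, 0.6809, 0.0709, 0.0567, giving H' = 1.1111 (working shown to 4 dp, full precision carried).
Community Y: N=11, proportions 0.2727, 0.0909, 0.0909, 0.0909, 0.0909, 0.0909, 0.0909, 0.0909, 0.0909, giving H' = 2.0983.
Difference = |1.1111 − 2.0983| = 0.9872, i.e. 0.99 to 2 decimal places.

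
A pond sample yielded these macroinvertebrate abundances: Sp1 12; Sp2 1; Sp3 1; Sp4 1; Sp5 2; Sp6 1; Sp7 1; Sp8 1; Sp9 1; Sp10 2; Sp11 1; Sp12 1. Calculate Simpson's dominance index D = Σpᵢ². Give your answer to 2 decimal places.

0.26

Total N = 12+1+1+1+2+1+1+1+1+2+1+1 = 25, so the proportions are 0.48, 0.04, 0.04, 0.04, 0.08, 0.04, 0.04, 0.04, 0.04, 0.08, 0.04, 0.04 (working shown to 4 dp, full precision carried).
D = 0.48² + 0.04² + 0.04² + 0.04² + 0.08² + 0.04² + 0.04² + 0.04² + 0.04² + 0.08² + 0.04² + 0.04² = 0.2304 + 0.0016 + 0.0016 + 0.0016 + 0.0064 + 0.0016 + 0.0016 + 0.0016 + 0.0016 + 0.0064 + 0.0016 + 0.0016 = 0.2576.
To 2 decimal places, D = 0.26.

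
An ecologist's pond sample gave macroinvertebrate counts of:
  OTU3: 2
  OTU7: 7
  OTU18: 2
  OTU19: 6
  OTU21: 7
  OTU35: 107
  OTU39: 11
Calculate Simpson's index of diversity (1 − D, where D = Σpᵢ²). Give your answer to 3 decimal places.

0.419

Total N = 2+7+2+6+7+107+11 = 142, so the proportions are 0.01408, 0.0493, 0.01408, 0.04225, 0.0493, 0.75352, 0.07746 (working shown to 5 dp, full precision carried).
D = 0.01408² + 0.0493² + 0.01408² + 0.04225² + 0.0493² + 0.75352² + 0.07746² = 0.00020 + 0.00243 + 0.00020 + 0.00179 + 0.00243 + 0.56779 + 0.00600 = 0.58084.
So 1 − D = 0.41916, i.e. 0.419 to 3 decimal places.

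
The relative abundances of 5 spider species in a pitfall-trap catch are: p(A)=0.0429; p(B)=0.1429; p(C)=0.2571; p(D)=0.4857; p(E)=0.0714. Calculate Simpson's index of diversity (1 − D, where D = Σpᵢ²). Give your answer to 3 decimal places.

D = 0.0429² + 0.1429² + 0.2571² + 0.4857² + 0.0714² = 0.00184 + 0.02042 + 0.06610 + 0.23590 + 0.00510 = 0.32936 (working shown to 5 dp, full precision carried).
So 1 − D = 0.67064, i.e. 0.671 to 3 decimal places.

0.671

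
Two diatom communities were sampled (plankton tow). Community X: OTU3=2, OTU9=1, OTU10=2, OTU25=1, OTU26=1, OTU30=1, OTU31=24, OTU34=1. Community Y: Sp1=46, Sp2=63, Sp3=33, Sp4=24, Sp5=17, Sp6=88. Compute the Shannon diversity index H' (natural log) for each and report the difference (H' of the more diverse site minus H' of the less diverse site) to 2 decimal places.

Community X: N=33, proportions 0.0606, 0.0303, 0.0606, 0.0303, 0.0303, 0.0303, 0.7273, 0.0303, giving H' = 1.1012 (working shown to 4 dp, full precision carried).
Community Y: N=271, proportions 0.1697, 0.2325, 0.1218, 0.0886, 0.0627, 0.3247, giving H' = 1.6502.
Difference = |1.1012 − 1.6502| = 0.5490, i.e. 0.55 to 2 decimal places.

0.55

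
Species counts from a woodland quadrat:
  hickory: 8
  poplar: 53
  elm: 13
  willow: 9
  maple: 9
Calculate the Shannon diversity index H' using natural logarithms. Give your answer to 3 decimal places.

Total N = 8+53+13+9+9 = 92, so the proportions are 0.08696, 0.57609, 0.1413, 0.09783, 0.09783 (working shown to 5 dp, full precision carried).
Each pᵢ ln pᵢ term: 0.08696×(-2.44235)=-0.21238, 0.57609×(-0.55150)=-0.31771, 0.1413×(-1.95684)=-0.27651, 0.09783×(-2.32456)=-0.22740, 0.09783×(-2.32456)=-0.22740.
Sum = -1.26140, so H' = 1.261.

1.261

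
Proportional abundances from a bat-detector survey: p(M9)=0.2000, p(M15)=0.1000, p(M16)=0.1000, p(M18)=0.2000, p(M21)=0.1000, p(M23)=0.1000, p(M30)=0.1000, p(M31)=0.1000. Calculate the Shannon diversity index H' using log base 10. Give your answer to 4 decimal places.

Each pᵢ log₁₀ pᵢ term (working shown to 6 dp, full precision carried): 0.2×(-0.698970)=-0.139794, 0.1×(-1.000000)=-0.100000, 0.1×(-1.000000)=-0.100000, 0.2×(-0.698970)=-0.139794, 0.1×(-1.000000)=-0.100000, 0.1×(-1.000000)=-0.100000, 0.1×(-1.000000)=-0.100000, 0.1×(-1.000000)=-0.100000.
Sum = -0.879588, so H' = 0.8796.

0.8796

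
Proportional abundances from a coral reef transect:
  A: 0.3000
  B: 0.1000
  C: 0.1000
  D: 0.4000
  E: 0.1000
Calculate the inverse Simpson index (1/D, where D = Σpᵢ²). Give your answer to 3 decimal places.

D = 0.3² + 0.1² + 0.1² + 0.4² + 0.1² = 0.0900000 + 0.0100000 + 0.0100000 + 0.1600000 + 0.0100000 = 0.2800000 (working shown to 7 dp, full precision carried).
So 1/D = 3.57143, i.e. 3.571 to 3 decimal places.

3.571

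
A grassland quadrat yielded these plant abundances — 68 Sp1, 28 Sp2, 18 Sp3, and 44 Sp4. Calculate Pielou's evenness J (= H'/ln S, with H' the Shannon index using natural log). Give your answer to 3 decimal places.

Total N = 68+28+18+44 = 158, so the proportions are 0.43038, 0.17722, 0.11392, 0.27848 (working shown to 5 dp, full precision carried).
H' = −Σ pᵢ ln pᵢ = −((-0.36285) + (-0.30665) + (-0.24747) + (-0.35601)) = 1.27298.
With S = 4 species, ln S = 1.38629, so J = 1.27298/1.38629 = 0.91826, i.e. 0.918 to 3 decimal places.

0.918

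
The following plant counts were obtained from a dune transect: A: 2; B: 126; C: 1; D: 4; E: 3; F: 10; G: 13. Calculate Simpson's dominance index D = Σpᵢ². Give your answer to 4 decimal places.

Total N = 2+126+1+4+3+10+13 = 159, so the proportions are 0.012579, 0.792453, 0.006289, 0.025157, 0.018868, 0.062893, 0.081761 (working shown to 6 dp, full precision carried).
D = 0.012579² + 0.792453² + 0.006289² + 0.025157² + 0.018868² + 0.062893² + 0.081761² = 0.000158 + 0.627981 + 0.000040 + 0.000633 + 0.000356 + 0.003956 + 0.006685 = 0.639809.
To 4 decimal places, D = 0.6398.

0.6398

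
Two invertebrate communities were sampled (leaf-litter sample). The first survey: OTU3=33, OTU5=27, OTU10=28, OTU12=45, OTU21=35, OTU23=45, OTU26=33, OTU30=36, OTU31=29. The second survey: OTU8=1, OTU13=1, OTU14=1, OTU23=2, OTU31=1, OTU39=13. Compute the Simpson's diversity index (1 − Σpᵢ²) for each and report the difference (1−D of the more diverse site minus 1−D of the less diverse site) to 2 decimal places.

The first survey: N=311, proportions 0.1061, 0.0868, 0.09, 0.1447, 0.1125, 0.1447, 0.1061, 0.1158, 0.0932, giving 1−D = 0.8852 (working shown to 4 dp, full precision carried).
The second survey: N=19, proportions 0.0526, 0.0526, 0.0526, 0.1053, 0.0526, 0.6842, giving 1−D = 0.5097.
Difference = |0.8852 − 0.5097| = 0.3755, i.e. 0.38 to 2 decimal places.

0.38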